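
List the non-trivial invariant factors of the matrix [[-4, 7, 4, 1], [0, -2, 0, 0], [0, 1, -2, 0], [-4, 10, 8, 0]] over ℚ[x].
The Jordan structure of A has elementary divisors (x + 2)^2, (x + 2)^2. Arranging the block sizes at each eigenvalue in decreasing order and taking row products gives the invariant factors.

Invariant factors (smallest first, each dividing the next): (x + 2)^2, (x + 2)^2.

Check: the last factor (x + 2)^2 is the minimal polynomial, and the product (x + 2)^4 is the characteristic polynomial.

(x + 2)^2, (x + 2)^2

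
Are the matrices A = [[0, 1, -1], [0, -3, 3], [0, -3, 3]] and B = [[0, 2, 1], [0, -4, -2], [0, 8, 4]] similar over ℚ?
Yes.

Two matrices over a field are similar if and only if they have the same invariant factors.

Both A and B have characteristic polynomial x^3 and minimal polynomial x^2. Computing further, both have invariant factors x, x^2. Hence A and B are similar.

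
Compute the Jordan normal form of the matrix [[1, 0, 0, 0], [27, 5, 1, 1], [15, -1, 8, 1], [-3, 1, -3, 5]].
J = [[1, 0, 0, 0], [0, 6, 1, 0], [0, 0, 6, 1], [0, 0, 0, 6]]

The characteristic polynomial is det(xI - A) = (x - 6)^3(x - 1), so the eigenvalues are 1 (algebraic multiplicity 1), 6 (algebraic multiplicity 3).

For λ = 1: algebraic multiplicity 1 gives one 1×1 block.

For λ = 6: rank(A - 6I) = 3, rank((A - 6I)^2) = 2, rank((A - 6I)^3) = 1. The eigenspace has dimension 4 - 3 = 1, so there is 1 Jordan block; the rank sequence gives block sizes [3].

Assembling the blocks gives the Jordan form J above.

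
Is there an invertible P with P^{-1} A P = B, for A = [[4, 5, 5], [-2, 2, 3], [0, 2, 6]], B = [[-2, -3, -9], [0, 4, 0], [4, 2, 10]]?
Both have characteristic polynomial (x - 4)^3, but the minimal polynomial of A is (x - 4)^3 while the minimal polynomial of B is (x - 4)^2. The minimal polynomial is a similarity invariant, so A and B are not similar.

No.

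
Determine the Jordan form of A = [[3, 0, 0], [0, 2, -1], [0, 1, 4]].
J = [[3, 1, 0], [0, 3, 0], [0, 0, 3]]

The characteristic polynomial is det(xI - A) = (x - 3)^3, so the eigenvalues are 3 (algebraic multiplicity 3).

For λ = 3: rank(A - 3I) = 1, rank((A - 3I)^2) = 0. The eigenspace has dimension 3 - 1 = 2, so there are 2 Jordan blocks; the rank sequence gives block sizes [2, 1].

Assembling the blocks gives the Jordan form J above.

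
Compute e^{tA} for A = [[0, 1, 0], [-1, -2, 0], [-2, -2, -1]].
A has Jordan form J = [[-1, 1, 0], [0, -1, 0], [0, 0, -1]] with A = PJP^{-1}, so e^{tA} = P e^{tJ} P^{-1}.

For a Jordan block J_k(λ), e^{tJ_k(λ)} = e^{λt} · (I + tN + t^2 N^2/2! + ... + t^{k-1} N^{k-1}/(k-1)!) where N is the nilpotent superdiagonal part.

Assembling the blocks and conjugating back gives the entries of e^{tA} as shown above.

e^{tA} = [[(t + 1)*e^{-t}, t*e^{-t}, 0], [-t*e^{-t}, (1 - t)*e^{-t}, 0], [-2*t*e^{-t}, -2*t*e^{-t}, e^{-t}]]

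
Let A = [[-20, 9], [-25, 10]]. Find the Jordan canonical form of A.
The characteristic polynomial is det(xI - A) = (x + 5)^2, so the eigenvalues are -5 (algebraic multiplicity 2).

For λ = -5: rank(A + 5I) = 1, rank((A + 5I)^2) = 0. The eigenspace has dimension 2 - 1 = 1, so there is 1 Jordan block; the rank sequence gives block sizes [2].

Assembling the blocks gives the Jordan form J above.

J = [[-5, 1], [0, -5]]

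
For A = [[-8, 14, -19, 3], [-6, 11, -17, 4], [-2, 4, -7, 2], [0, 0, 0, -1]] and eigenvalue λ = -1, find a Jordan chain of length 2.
v_1 = [[1, 2, 1, 0]]^T, v_2 = [[2, 1, 0, 0]]^T

We seek v_1 ∈ ker((A + I)^2) \ ker(A + I), then set v_{i+1} = (A + I) v_i.

One such chain is v_1 = [[1, 2, 1, 0]]^T, v_2 = [[2, 1, 0, 0]]^T. Check: (A + I) v_2 = [[0, 0, 0, 0]]^T = 0.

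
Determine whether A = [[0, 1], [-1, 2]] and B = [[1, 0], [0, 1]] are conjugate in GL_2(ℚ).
Both have characteristic polynomial (x - 1)^2, but the minimal polynomial of A is (x - 1)^2 while the minimal polynomial of B is x - 1. The minimal polynomial is a similarity invariant, so A and B are not similar.

No.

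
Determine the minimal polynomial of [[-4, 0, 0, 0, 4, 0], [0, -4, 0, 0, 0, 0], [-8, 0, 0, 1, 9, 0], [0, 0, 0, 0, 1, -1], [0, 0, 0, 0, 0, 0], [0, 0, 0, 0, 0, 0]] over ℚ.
m_A(x) = x^3(x + 4)

The characteristic polynomial factors as x^4(x + 4)^2. The minimal polynomial is ∏(x - λ)^{k_λ} where k_λ is the size of the largest Jordan block at λ.

For λ = -4: rank(A + 4I) = 4, and the largest Jordan block has size 1 (the smallest k with rank((A + 4I)^k) = rank((A + 4I)^(k+1))).
For λ = 0: rank(A) = 4, and the largest Jordan block has size 3 (the smallest k with rank(A^k) = rank(A^(k+1))).

So m_A(x) = x^3(x + 4).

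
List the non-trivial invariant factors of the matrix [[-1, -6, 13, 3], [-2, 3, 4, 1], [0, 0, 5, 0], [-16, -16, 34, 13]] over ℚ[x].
(x - 5)^2, (x - 5)^2

The Jordan structure of A has elementary divisors (x - 5)^2, (x - 5)^2. Arranging the block sizes at each eigenvalue in decreasing order and taking row products gives the invariant factors.

Invariant factors (smallest first, each dividing the next): (x - 5)^2, (x - 5)^2.

Check: the last factor (x - 5)^2 is the minimal polynomial, and the product (x - 5)^4 is the characteristic polynomial.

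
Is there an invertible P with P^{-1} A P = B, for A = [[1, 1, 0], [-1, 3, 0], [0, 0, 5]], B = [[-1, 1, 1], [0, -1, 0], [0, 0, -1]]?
No.

trace(A) = 9 but trace(B) = -3. The trace is a similarity invariant, so A and B are not similar.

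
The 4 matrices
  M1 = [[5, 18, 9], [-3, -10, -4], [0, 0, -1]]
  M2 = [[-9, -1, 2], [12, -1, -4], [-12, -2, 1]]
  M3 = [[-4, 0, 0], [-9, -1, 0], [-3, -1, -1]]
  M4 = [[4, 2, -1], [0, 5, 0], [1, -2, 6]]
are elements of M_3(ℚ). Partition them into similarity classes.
3 classes: {M1, M3}, {M2}, {M4}

Characteristic polynomials: χ_{M1} = (x + 1)^2(x + 4), χ_{M2} = (x + 3)^3, χ_{M3} = (x + 1)^2(x + 4), χ_{M4} = (x - 5)^3.

{M1, M3}: invariant factors (x + 1)^2(x + 4).

{M2}: invariant factors x + 3, (x + 3)^2.

{M4}: invariant factors x - 5, (x - 5)^2.

Matrices are similar if and only if their invariant-factor lists agree; the partition into similarity classes is {M1, M3}, {M2}, {M4}.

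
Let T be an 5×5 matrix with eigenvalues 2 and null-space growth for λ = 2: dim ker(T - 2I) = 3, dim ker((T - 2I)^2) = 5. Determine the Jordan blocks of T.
Jordan blocks: (2, 2), (2, 2), (2, 1)

λ = 2: successive nullity increments [3, 2] count blocks of size ≥ k; block sizes are [2, 2, 1].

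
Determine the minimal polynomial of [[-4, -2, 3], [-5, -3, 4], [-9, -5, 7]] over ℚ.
The characteristic polynomial factors as x^3. The minimal polynomial is ∏(x - λ)^{k_λ} where k_λ is the size of the largest Jordan block at λ.

For λ = 0: rank(A) = 2, and the largest Jordan block has size 3 (the smallest k with rank(A^k) = rank(A^(k+1))).

So m_A(x) = x^3.

m_A(x) = x^3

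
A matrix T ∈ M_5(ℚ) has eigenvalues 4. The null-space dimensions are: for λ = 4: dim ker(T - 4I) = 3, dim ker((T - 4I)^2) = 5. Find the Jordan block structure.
Jordan blocks: (4, 2), (4, 2), (4, 1)

λ = 4: successive nullity increments [3, 2] count blocks of size ≥ k; block sizes are [2, 2, 1].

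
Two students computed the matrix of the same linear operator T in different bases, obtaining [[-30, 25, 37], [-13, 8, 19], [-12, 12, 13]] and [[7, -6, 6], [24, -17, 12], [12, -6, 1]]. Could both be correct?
Both have characteristic polynomial (x - 1)(x + 5)^2, but the minimal polynomial of A is (x - 1)(x + 5)^2 while the minimal polynomial of B is (x - 1)(x + 5). The minimal polynomial is a similarity invariant, so A and B are not similar.

No.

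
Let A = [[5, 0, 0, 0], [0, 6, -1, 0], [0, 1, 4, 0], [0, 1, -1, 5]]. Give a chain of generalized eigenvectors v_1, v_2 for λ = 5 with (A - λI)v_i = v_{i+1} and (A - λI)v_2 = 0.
We seek v_1 ∈ ker((A - 5I)^2) \ ker(A - 5I), then set v_{i+1} = (A - 5I) v_i.

One such chain is v_1 = [[0, 1, 0, 1]]^T, v_2 = [[0, 1, 1, 1]]^T. Check: (A - 5I) v_2 = [[0, 0, 0, 0]]^T = 0.

v_1 = [[0, 1, 0, 1]]^T, v_2 = [[0, 1, 1, 1]]^T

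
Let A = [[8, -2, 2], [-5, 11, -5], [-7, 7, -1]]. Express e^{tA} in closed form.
e^{tA} = [[(2*t + 1)*e^{6*t}, -2*t*e^{6*t}, 2*t*e^{6*t}], [-5*t*e^{6*t}, (5*t + 1)*e^{6*t}, -5*t*e^{6*t}], [-7*t*e^{6*t}, 7*t*e^{6*t}, (1 - 7*t)*e^{6*t}]]

A has Jordan form J = [[6, 1, 0], [0, 6, 0], [0, 0, 6]] with A = PJP^{-1}, so e^{tA} = P e^{tJ} P^{-1}.

For a Jordan block J_k(λ), e^{tJ_k(λ)} = e^{λt} · (I + tN + t^2 N^2/2! + ... + t^{k-1} N^{k-1}/(k-1)!) where N is the nilpotent superdiagonal part.

Assembling the blocks and conjugating back gives the entries of e^{tA} as shown above.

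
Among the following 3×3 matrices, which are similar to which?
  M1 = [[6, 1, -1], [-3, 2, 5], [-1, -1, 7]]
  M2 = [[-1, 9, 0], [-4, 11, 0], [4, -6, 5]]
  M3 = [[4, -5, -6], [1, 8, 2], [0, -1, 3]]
Characteristic polynomials: χ_{M1} = (x - 5)^3, χ_{M2} = (x - 5)^3, χ_{M3} = (x - 5)^3.

{M1, M3}: invariant factors (x - 5)^3.

{M2}: invariant factors x - 5, (x - 5)^2.

Matrices are similar if and only if their invariant-factor lists agree; the partition into similarity classes is {M1, M3}, {M2}.

2 classes: {M1, M3}, {M2}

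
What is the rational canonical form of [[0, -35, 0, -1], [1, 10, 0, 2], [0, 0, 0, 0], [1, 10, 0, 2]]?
R = [[0, 0, 0, 0], [0, 0, 0, 0], [0, 1, 0, -36], [0, 0, 1, 12]]

The invariant factors of A (the non-unit diagonal entries of the Smith normal form of xI - A over ℚ[x]) are x, x(x - 6)^2, each dividing the next. The characteristic polynomial is their product, x^2(x - 6)^2.

The rational canonical form is the block-diagonal matrix of companion matrices C(f_i):
R = [[0, 0, 0, 0], [0, 0, 0, 0], [0, 1, 0, -36], [0, 0, 1, 12]].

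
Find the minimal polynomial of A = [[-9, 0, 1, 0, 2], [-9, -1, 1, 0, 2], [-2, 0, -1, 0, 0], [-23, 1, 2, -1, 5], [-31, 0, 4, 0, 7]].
m_A(x) = (x + 1)^3

The characteristic polynomial factors as (x + 1)^5. The minimal polynomial is ∏(x - λ)^{k_λ} where k_λ is the size of the largest Jordan block at λ.

For λ = -1: rank(A + I) = 3, and the largest Jordan block has size 3 (the smallest k with rank((A + I)^k) = rank((A + I)^(k+1))).

So m_A(x) = (x + 1)^3.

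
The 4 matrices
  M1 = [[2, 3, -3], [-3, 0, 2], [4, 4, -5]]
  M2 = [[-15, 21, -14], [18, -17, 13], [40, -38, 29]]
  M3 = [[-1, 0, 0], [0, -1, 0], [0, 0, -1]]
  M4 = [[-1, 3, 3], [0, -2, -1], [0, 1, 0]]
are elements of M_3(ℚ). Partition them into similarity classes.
Characteristic polynomials: χ_{M1} = (x + 1)^3, χ_{M2} = (x + 1)^3, χ_{M3} = (x + 1)^3, χ_{M4} = (x + 1)^3.

{M1, M2}: invariant factors (x + 1)^3.

{M3}: invariant factors x + 1, x + 1, x + 1.

{M4}: invariant factors x + 1, (x + 1)^2.

Matrices are similar if and only if their invariant-factor lists agree; the partition into similarity classes is {M1, M2}, {M3}, {M4}.

3 classes: {M1, M2}, {M3}, {M4}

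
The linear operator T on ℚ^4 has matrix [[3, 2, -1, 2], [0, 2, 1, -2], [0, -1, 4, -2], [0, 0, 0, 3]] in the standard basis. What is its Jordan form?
The characteristic polynomial is det(xI - A) = (x - 3)^4, so the eigenvalues are 3 (algebraic multiplicity 4).

For λ = 3: rank(A - 3I) = 2, rank((A - 3I)^2) = 1, rank((A - 3I)^3) = 0. The eigenspace has dimension 4 - 2 = 2, so there are 2 Jordan blocks; the rank sequence gives block sizes [3, 1].

Assembling the blocks gives the Jordan form J above.

J = [[3, 1, 0, 0], [0, 3, 1, 0], [0, 0, 3, 0], [0, 0, 0, 3]]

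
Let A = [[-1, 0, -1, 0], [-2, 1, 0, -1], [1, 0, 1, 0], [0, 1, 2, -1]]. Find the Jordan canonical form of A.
The characteristic polynomial is det(xI - A) = x^4, so the eigenvalues are 0 (algebraic multiplicity 4).

For λ = 0: rank(A) = 2, rank(A^2) = 0. The eigenspace has dimension 4 - 2 = 2, so there are 2 Jordan blocks; the rank sequence gives block sizes [2, 2].

Assembling the blocks gives the Jordan form J above.

J = [[0, 1, 0, 0], [0, 0, 0, 0], [0, 0, 0, 1], [0, 0, 0, 0]]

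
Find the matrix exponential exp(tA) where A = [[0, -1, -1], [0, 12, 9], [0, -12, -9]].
e^{tA} = [[1, -t, -t], [0, 4*e^{3*t} - 3, 3*e^{3*t} - 3], [0, 4 - 4*e^{3*t}, 4 - 3*e^{3*t}]]

A has Jordan form J = [[0, 1, 0], [0, 0, 0], [0, 0, 3]] with A = PJP^{-1}, so e^{tA} = P e^{tJ} P^{-1}.

For a Jordan block J_k(λ), e^{tJ_k(λ)} = e^{λt} · (I + tN + t^2 N^2/2! + ... + t^{k-1} N^{k-1}/(k-1)!) where N is the nilpotent superdiagonal part.

Assembling the blocks and conjugating back gives the entries of e^{tA} as shown above.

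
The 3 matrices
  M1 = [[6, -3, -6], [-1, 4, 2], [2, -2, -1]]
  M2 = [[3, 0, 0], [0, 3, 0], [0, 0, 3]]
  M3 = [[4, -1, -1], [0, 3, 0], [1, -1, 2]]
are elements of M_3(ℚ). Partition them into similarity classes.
2 classes: {M1, M3}, {M2}

Characteristic polynomials: χ_{M1} = (x - 3)^3, χ_{M2} = (x - 3)^3, χ_{M3} = (x - 3)^3.

{M1, M3}: invariant factors x - 3, (x - 3)^2.

{M2}: invariant factors x - 3, x - 3, x - 3.

Matrices are similar if and only if their invariant-factor lists agree; the partition into similarity classes is {M1, M3}, {M2}.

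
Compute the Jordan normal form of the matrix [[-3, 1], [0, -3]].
J = [[-3, 1], [0, -3]]

The characteristic polynomial is det(xI - A) = (x + 3)^2, so the eigenvalues are -3 (algebraic multiplicity 2).

For λ = -3: rank(A + 3I) = 1, rank((A + 3I)^2) = 0. The eigenspace has dimension 2 - 1 = 1, so there is 1 Jordan block; the rank sequence gives block sizes [2].

Assembling the blocks gives the Jordan form J above.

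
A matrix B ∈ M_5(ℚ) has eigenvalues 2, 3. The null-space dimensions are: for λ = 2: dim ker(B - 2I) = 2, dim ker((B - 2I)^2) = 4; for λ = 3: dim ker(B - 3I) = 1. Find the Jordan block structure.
λ = 2: successive nullity increments [2, 2] count blocks of size ≥ k; block sizes are [2, 2].
λ = 3: successive nullity increments [1] count blocks of size ≥ k; block sizes are [1].

Jordan blocks: (2, 2), (2, 2), (3, 1)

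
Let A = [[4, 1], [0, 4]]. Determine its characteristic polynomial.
χ_A(x) = (x - 4)^2

xI - A = [[x - 4, -1], [0, x - 4]].

Expanding det(xI - A) along the first row:
det(xI - A) = + (x - 4)·det([[x - 4]]) - (-1)·det([[0]]).

Evaluating gives χ_A(x) = x^2 - 8x + 16 = (x - 4)^2.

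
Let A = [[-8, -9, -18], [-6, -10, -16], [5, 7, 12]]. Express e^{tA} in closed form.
A has Jordan form J = [[-2, 1, 0], [0, -2, 1], [0, 0, -2]] with A = PJP^{-1}, so e^{tA} = P e^{tJ} P^{-1}.

For a Jordan block J_k(λ), e^{tJ_k(λ)} = e^{λt} · (I + tN + t^2 N^2/2! + ... + t^{k-1} N^{k-1}/(k-1)!) where N is the nilpotent superdiagonal part.

Assembling the blocks and conjugating back gives the entries of e^{tA} as shown above.

e^{tA} = [[(1 - 6*t)*e^{-2*t}, -9*t*e^{-2*t}, -18*t*e^{-2*t}], [2*t*(t - 3)*e^{-2*t}, (3*t^2 - 8*t + 1)*e^{-2*t}, 2*t*(3*t - 8)*e^{-2*t}], [t*(5 - t)*e^{-2*t}, t*(14 - 3*t)*e^{-2*t}/2, (-3*t^2 + 14*t + 1)*e^{-2*t}]]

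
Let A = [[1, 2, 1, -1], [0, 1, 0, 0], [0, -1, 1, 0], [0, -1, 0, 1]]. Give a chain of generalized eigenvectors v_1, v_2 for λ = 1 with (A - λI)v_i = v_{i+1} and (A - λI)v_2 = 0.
v_1 = [[-1, 0, 1, 0]]^T, v_2 = [[1, 0, 0, 0]]^T

We seek v_1 ∈ ker((A - I)^2) \ ker(A - I), then set v_{i+1} = (A - I) v_i.

One such chain is v_1 = [[-1, 0, 1, 0]]^T, v_2 = [[1, 0, 0, 0]]^T. Check: (A - I) v_2 = [[0, 0, 0, 0]]^T = 0.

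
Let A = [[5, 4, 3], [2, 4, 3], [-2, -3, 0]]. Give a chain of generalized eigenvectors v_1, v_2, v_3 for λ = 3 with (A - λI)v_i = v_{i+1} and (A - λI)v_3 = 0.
We seek v_1 ∈ ker((A - 3I)^3) \ ker((A - 3I)^2), then set v_{i+1} = (A - 3I) v_i.

One such chain is v_1 = [[-1, 0, 1]]^T, v_2 = [[1, 1, -1]]^T, v_3 = [[3, 0, -2]]^T. Check: (A - 3I) v_3 = [[0, 0, 0]]^T = 0.

v_1 = [[-1, 0, 1]]^T, v_2 = [[1, 1, -1]]^T, v_3 = [[3, 0, -2]]^T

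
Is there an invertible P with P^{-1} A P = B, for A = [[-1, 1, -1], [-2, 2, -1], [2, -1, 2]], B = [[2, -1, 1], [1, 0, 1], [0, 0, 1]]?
Two matrices over a field are similar if and only if they have the same invariant factors.

Both A and B have characteristic polynomial (x - 1)^3 and minimal polynomial (x - 1)^2. Computing further, both have invariant factors x - 1, (x - 1)^2. Hence A and B are similar.

Yes.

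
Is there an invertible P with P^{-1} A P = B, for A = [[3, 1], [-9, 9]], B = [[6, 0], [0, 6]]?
No.

Both have characteristic polynomial (x - 6)^2, but the minimal polynomial of A is (x - 6)^2 while the minimal polynomial of B is x - 6. The minimal polynomial is a similarity invariant, so A and B are not similar.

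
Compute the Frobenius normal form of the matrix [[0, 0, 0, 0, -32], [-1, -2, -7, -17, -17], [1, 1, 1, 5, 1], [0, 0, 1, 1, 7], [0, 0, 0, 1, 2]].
The invariant factors of A (the non-unit diagonal entries of the Smith normal form of xI - A over ℚ[x]) are (x - 4)(x + 2)(x^3 - 4), each dividing the next. The characteristic polynomial is their product, (x - 4)(x + 2)(x^3 - 4).

The rational canonical form is the block-diagonal matrix of companion matrices C(f_i):
R = [[0, 0, 0, 0, -32], [1, 0, 0, 0, -8], [0, 1, 0, 0, 4], [0, 0, 1, 0, 8], [0, 0, 0, 1, 2]].

Note the characteristic polynomial does not split into linear factors over ℚ, so A has no Jordan form over ℚ; the rational canonical form exists over any field.

R = [[0, 0, 0, 0, -32], [1, 0, 0, 0, -8], [0, 1, 0, 0, 4], [0, 0, 1, 0, 8], [0, 0, 0, 1, 2]]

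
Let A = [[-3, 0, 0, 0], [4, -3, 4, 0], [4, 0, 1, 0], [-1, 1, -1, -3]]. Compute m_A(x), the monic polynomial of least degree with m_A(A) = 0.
The characteristic polynomial factors as (x - 1)(x + 3)^3. The minimal polynomial is ∏(x - λ)^{k_λ} where k_λ is the size of the largest Jordan block at λ.

For λ = -3: rank(A + 3I) = 2, and the largest Jordan block has size 2 (the smallest k with rank((A + 3I)^k) = rank((A + 3I)^(k+1))).
For λ = 1: rank(A - I) = 3, and the largest Jordan block has size 1 (the smallest k with rank((A - I)^k) = rank((A - I)^(k+1))).

So m_A(x) = (x - 1)(x + 3)^2.

m_A(x) = (x - 1)(x + 3)^2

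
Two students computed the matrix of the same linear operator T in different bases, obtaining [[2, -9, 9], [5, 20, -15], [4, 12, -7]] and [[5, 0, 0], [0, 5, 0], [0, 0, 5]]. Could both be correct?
Both have characteristic polynomial (x - 5)^3, but the minimal polynomial of A is (x - 5)^2 while the minimal polynomial of B is x - 5. The minimal polynomial is a similarity invariant, so A and B are not similar.

No.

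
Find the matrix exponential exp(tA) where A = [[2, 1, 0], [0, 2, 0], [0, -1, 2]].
A has Jordan form J = [[2, 1, 0], [0, 2, 0], [0, 0, 2]] with A = PJP^{-1}, so e^{tA} = P e^{tJ} P^{-1}.

For a Jordan block J_k(λ), e^{tJ_k(λ)} = e^{λt} · (I + tN + t^2 N^2/2! + ... + t^{k-1} N^{k-1}/(k-1)!) where N is the nilpotent superdiagonal part.

Assembling the blocks and conjugating back gives the entries of e^{tA} as shown above.

e^{tA} = [[e^{2*t}, t*e^{2*t}, 0], [0, e^{2*t}, 0], [0, -t*e^{2*t}, e^{2*t}]]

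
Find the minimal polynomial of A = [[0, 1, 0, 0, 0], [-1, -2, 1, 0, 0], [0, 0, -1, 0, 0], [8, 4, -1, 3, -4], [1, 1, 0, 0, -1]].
The characteristic polynomial factors as (x - 3)(x + 1)^4. The minimal polynomial is ∏(x - λ)^{k_λ} where k_λ is the size of the largest Jordan block at λ.

For λ = -1: rank(A + I) = 3, and the largest Jordan block has size 3 (the smallest k with rank((A + I)^k) = rank((A + I)^(k+1))).
For λ = 3: rank(A - 3I) = 4, and the largest Jordan block has size 1 (the smallest k with rank((A - 3I)^k) = rank((A - 3I)^(k+1))).

So m_A(x) = (x - 3)(x + 1)^3.

m_A(x) = (x - 3)(x + 1)^3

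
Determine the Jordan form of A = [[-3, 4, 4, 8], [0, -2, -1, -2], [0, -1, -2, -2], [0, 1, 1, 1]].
J = [[-3, 0, 0, 0], [0, -1, 1, 0], [0, 0, -1, 0], [0, 0, 0, -1]]

The characteristic polynomial is det(xI - A) = (x + 1)^3(x + 3), so the eigenvalues are -3 (algebraic multiplicity 1), -1 (algebraic multiplicity 3).

For λ = -3: algebraic multiplicity 1 gives one 1×1 block.

For λ = -1: rank(A + I) = 2, rank((A + I)^2) = 1. The eigenspace has dimension 4 - 2 = 2, so there are 2 Jordan blocks; the rank sequence gives block sizes [2, 1].

Assembling the blocks gives the Jordan form J above.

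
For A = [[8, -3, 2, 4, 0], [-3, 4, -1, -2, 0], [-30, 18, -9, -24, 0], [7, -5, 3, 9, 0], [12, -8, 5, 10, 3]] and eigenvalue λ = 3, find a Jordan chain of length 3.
We seek v_1 ∈ ker((A - 3I)^3) \ ker((A - 3I)^2), then set v_{i+1} = (A - 3I) v_i.

One such chain is v_1 = [[-2, 0, 5, 0, -2]]^T, v_2 = [[0, 1, 0, 1, 1]]^T, v_3 = [[1, -1, -6, 1, 2]]^T. Check: (A - 3I) v_3 = [[0, 0, 0, 0, 0]]^T = 0.

v_1 = [[-2, 0, 5, 0, -2]]^T, v_2 = [[0, 1, 0, 1, 1]]^T, v_3 = [[1, -1, -6, 1, 2]]^T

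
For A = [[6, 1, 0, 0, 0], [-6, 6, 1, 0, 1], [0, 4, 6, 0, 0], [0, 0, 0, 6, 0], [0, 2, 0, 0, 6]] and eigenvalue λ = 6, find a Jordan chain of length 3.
We seek v_1 ∈ ker((A - 6I)^3) \ ker((A - 6I)^2), then set v_{i+1} = (A - 6I) v_i.

One such chain is v_1 = [[0, 0, 1, 0, 0]]^T, v_2 = [[0, 1, 0, 0, 0]]^T, v_3 = [[1, 0, 4, 0, 2]]^T. Check: (A - 6I) v_3 = [[0, 0, 0, 0, 0]]^T = 0.

v_1 = [[0, 0, 1, 0, 0]]^T, v_2 = [[0, 1, 0, 0, 0]]^T, v_3 = [[1, 0, 4, 0, 2]]^T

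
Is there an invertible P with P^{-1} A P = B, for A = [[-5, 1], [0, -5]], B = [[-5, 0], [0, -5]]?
Both have characteristic polynomial (x + 5)^2, but the minimal polynomial of A is (x + 5)^2 while the minimal polynomial of B is x + 5. The minimal polynomial is a similarity invariant, so A and B are not similar.

No.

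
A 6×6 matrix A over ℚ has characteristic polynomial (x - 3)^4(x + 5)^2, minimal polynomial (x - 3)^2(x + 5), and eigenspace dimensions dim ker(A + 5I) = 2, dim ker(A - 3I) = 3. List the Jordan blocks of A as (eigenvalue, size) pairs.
λ = -5: algebraic multiplicity 2 (exponent in χ_A), largest block size 1 (exponent in m_A), 2 blocks (geometric multiplicity). These force block sizes [1, 1].
λ = 3: algebraic multiplicity 4 (exponent in χ_A), largest block size 2 (exponent in m_A), 3 blocks (geometric multiplicity). These force block sizes [2, 1, 1].

Jordan blocks: (-5, 1), (-5, 1), (3, 2), (3, 1), (3, 1)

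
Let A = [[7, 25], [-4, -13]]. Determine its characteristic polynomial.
χ_A(x) = (x + 3)^2

xI - A = [[x - 7, -25], [4, x + 13]].

Expanding det(xI - A) along the first row:
det(xI - A) = + (x - 7)·det([[x + 13]]) - (-25)·det([[4]]).

Evaluating gives χ_A(x) = x^2 + 6x + 9 = (x + 3)^2.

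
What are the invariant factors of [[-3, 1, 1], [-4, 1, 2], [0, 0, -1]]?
The Jordan structure of A has elementary divisors (x + 1)^2, (x + 1). Arranging the block sizes at each eigenvalue in decreasing order and taking row products gives the invariant factors.

Invariant factors (smallest first, each dividing the next): x + 1, (x + 1)^2.

Check: the last factor (x + 1)^2 is the minimal polynomial, and the product (x + 1)^3 is the characteristic polynomial.

x + 1, (x + 1)^2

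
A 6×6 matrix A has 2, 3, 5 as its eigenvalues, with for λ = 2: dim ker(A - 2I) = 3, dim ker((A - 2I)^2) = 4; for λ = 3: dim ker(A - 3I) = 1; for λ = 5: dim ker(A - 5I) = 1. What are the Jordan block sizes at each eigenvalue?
Jordan blocks: (2, 2), (2, 1), (2, 1), (3, 1), (5, 1)

λ = 2: successive nullity increments [3, 1] count blocks of size ≥ k; block sizes are [2, 1, 1].
λ = 3: successive nullity increments [1] count blocks of size ≥ k; block sizes are [1].
λ = 5: successive nullity increments [1] count blocks of size ≥ k; block sizes are [1].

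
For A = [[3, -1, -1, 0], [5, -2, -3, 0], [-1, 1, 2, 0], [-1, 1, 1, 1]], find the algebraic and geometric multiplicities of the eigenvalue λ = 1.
The characteristic polynomial is (x - 1)^4, so the factor x - 1 appears with exponent 4: the algebraic multiplicity is 4.

rank(A - I) = 2, so the eigenspace has dimension 4 - 2 = 2: the geometric multiplicity is 2.

Since 2 < 4, A is not diagonalizable.

algebraic multiplicity 4, geometric multiplicity 2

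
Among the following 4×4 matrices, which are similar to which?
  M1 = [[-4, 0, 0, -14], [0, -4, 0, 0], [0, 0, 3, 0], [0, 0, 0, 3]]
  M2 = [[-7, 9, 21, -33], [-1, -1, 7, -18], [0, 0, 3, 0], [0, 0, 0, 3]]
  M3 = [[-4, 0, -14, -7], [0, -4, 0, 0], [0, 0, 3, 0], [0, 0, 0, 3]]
2 classes: {M1, M3}, {M2}

Characteristic polynomials: χ_{M1} = (x - 3)^2(x + 4)^2, χ_{M2} = (x - 3)^2(x + 4)^2, χ_{M3} = (x - 3)^2(x + 4)^2.

{M1, M3}: invariant factors (x - 3)(x + 4), (x - 3)(x + 4).

{M2}: invariant factors x - 3, (x - 3)(x + 4)^2.

Matrices are similar if and only if their invariant-factor lists agree; the partition into similarity classes is {M1, M3}, {M2}.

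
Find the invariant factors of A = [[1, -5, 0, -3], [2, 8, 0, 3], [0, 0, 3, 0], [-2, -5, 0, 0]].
The Jordan structure of A has elementary divisors (x - 3)^2, (x - 3), (x - 3). Arranging the block sizes at each eigenvalue in decreasing order and taking row products gives the invariant factors.

Invariant factors (smallest first, each dividing the next): x - 3, x - 3, (x - 3)^2.

Check: the last factor (x - 3)^2 is the minimal polynomial, and the product (x - 3)^4 is the characteristic polynomial.

x - 3, x - 3, (x - 3)^2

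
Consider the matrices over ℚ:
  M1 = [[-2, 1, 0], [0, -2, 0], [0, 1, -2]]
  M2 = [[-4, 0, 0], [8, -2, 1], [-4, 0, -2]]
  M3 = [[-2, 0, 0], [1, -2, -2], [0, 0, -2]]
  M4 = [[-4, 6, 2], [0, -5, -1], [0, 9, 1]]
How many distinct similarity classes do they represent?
2 classes: {M1, M3}, {M2, M4}

Characteristic polynomials: χ_{M1} = (x + 2)^3, χ_{M2} = (x + 2)^2(x + 4), χ_{M3} = (x + 2)^3, χ_{M4} = (x + 2)^2(x + 4).

{M1, M3}: invariant factors x + 2, (x + 2)^2.

{M2, M4}: invariant factors (x + 2)^2(x + 4).

Matrices are similar if and only if their invariant-factor lists agree; the partition into similarity classes is {M1, M3}, {M2, M4}.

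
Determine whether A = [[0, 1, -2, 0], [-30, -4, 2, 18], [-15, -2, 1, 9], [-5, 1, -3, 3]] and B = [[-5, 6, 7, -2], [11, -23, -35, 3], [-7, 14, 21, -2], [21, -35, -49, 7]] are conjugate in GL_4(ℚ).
Yes.

Two matrices over a field are similar if and only if they have the same invariant factors.

Both A and B have characteristic polynomial x^4 and minimal polynomial x^2. Computing further, both have invariant factors x^2, x^2. Hence A and B are similar.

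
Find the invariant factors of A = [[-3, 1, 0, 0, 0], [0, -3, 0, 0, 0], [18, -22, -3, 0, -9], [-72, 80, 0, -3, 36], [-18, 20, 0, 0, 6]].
The Jordan structure of A has elementary divisors (x + 3)^2, (x + 3), (x + 3), (x - 6). Arranging the block sizes at each eigenvalue in decreasing order and taking row products gives the invariant factors.

Invariant factors (smallest first, each dividing the next): x + 3, x + 3, (x - 6)(x + 3)^2.

Check: the last factor (x - 6)(x + 3)^2 is the minimal polynomial, and the product (x - 6)(x + 3)^4 is the characteristic polynomial.

x + 3, x + 3, (x - 6)(x + 3)^2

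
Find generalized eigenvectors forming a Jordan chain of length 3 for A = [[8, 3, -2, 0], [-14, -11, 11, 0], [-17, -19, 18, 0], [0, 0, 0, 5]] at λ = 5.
We seek v_1 ∈ ker((A - 5I)^3) \ ker((A - 5I)^2), then set v_{i+1} = (A - 5I) v_i.

One such chain is v_1 = [[0, 2, 3, 0]]^T, v_2 = [[0, 1, 1, 0]]^T, v_3 = [[1, -5, -6, 0]]^T. Check: (A - 5I) v_3 = [[0, 0, 0, 0]]^T = 0.

v_1 = [[0, 2, 3, 0]]^T, v_2 = [[0, 1, 1, 0]]^T, v_3 = [[1, -5, -6, 0]]^T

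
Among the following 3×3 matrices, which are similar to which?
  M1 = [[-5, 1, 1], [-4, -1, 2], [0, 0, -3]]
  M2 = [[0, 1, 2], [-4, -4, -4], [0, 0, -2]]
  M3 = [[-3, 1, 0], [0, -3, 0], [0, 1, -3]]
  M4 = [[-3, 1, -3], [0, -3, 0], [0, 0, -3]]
2 classes: {M1, M3, M4}, {M2}

Characteristic polynomials: χ_{M1} = (x + 3)^3, χ_{M2} = (x + 2)^3, χ_{M3} = (x + 3)^3, χ_{M4} = (x + 3)^3.

{M1, M3, M4}: invariant factors x + 3, (x + 3)^2.

{M2}: invariant factors x + 2, (x + 2)^2.

Matrices are similar if and only if their invariant-factor lists agree; the partition into similarity classes is {M1, M3, M4}, {M2}.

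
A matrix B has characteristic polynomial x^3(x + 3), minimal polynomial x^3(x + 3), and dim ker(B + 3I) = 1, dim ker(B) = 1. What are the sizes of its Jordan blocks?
Jordan blocks: (-3, 1), (0, 3)

λ = -3: algebraic multiplicity 1 (exponent in χ_B), largest block size 1 (exponent in m_B), 1 block (geometric multiplicity). This forces block sizes [1].
λ = 0: algebraic multiplicity 3 (exponent in χ_B), largest block size 3 (exponent in m_B), 1 block (geometric multiplicity). This forces block sizes [3].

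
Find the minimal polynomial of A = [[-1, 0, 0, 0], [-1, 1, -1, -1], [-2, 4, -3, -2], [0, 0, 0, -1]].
m_A(x) = (x + 1)^2

The characteristic polynomial factors as (x + 1)^4. The minimal polynomial is ∏(x - λ)^{k_λ} where k_λ is the size of the largest Jordan block at λ.

For λ = -1: rank(A + I) = 1, and the largest Jordan block has size 2 (the smallest k with rank((A + I)^k) = rank((A + I)^(k+1))).

So m_A(x) = (x + 1)^2.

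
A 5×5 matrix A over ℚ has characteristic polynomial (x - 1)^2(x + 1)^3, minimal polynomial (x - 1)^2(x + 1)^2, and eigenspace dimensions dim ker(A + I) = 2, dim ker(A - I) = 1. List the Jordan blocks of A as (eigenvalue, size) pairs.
Jordan blocks: (-1, 2), (-1, 1), (1, 2)

λ = -1: algebraic multiplicity 3 (exponent in χ_A), largest block size 2 (exponent in m_A), 2 blocks (geometric multiplicity). These force block sizes [2, 1].
λ = 1: algebraic multiplicity 2 (exponent in χ_A), largest block size 2 (exponent in m_A), 1 block (geometric multiplicity). This forces block sizes [2].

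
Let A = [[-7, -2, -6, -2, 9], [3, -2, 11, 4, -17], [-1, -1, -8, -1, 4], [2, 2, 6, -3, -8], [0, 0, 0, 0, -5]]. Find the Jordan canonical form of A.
The characteristic polynomial is det(xI - A) = (x + 5)^5, so the eigenvalues are -5 (algebraic multiplicity 5).

For λ = -5: rank(A + 5I) = 3, rank((A + 5I)^2) = 1, rank((A + 5I)^3) = 0. The eigenspace has dimension 5 - 3 = 2, so there are 2 Jordan blocks; the rank sequence gives block sizes [3, 2].

Assembling the blocks gives the Jordan form J above.

J = [[-5, 1, 0, 0, 0], [0, -5, 1, 0, 0], [0, 0, -5, 0, 0], [0, 0, 0, -5, 1], [0, 0, 0, 0, -5]]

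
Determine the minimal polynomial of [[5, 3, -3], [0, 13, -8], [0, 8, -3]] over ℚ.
m_A(x) = (x - 5)^2

The characteristic polynomial factors as (x - 5)^3. The minimal polynomial is ∏(x - λ)^{k_λ} where k_λ is the size of the largest Jordan block at λ.

For λ = 5: rank(A - 5I) = 1, and the largest Jordan block has size 2 (the smallest k with rank((A - 5I)^k) = rank((A - 5I)^(k+1))).

So m_A(x) = (x - 5)^2.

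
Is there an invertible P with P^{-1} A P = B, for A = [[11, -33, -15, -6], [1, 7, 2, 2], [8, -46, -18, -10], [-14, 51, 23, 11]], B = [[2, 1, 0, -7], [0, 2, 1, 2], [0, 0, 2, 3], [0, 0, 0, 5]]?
Two matrices over a field are similar if and only if they have the same invariant factors.

Both A and B have characteristic polynomial (x - 5)(x - 2)^3 and minimal polynomial (x - 5)(x - 2)^3. Computing further, both have invariant factors (x - 5)(x - 2)^3. Hence A and B are similar.

Yes.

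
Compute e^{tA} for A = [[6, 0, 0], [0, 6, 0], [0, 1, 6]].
A has Jordan form J = [[6, 1, 0], [0, 6, 0], [0, 0, 6]] with A = PJP^{-1}, so e^{tA} = P e^{tJ} P^{-1}.

For a Jordan block J_k(λ), e^{tJ_k(λ)} = e^{λt} · (I + tN + t^2 N^2/2! + ... + t^{k-1} N^{k-1}/(k-1)!) where N is the nilpotent superdiagonal part.

Assembling the blocks and conjugating back gives the entries of e^{tA} as shown above.

e^{tA} = [[e^{6*t}, 0, 0], [0, e^{6*t}, 0], [0, t*e^{6*t}, e^{6*t}]]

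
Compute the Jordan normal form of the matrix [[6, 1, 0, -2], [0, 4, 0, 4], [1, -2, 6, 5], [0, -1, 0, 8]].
J = [[6, 1, 0, 0], [0, 6, 0, 0], [0, 0, 6, 1], [0, 0, 0, 6]]

The characteristic polynomial is det(xI - A) = (x - 6)^4, so the eigenvalues are 6 (algebraic multiplicity 4).

For λ = 6: rank(A - 6I) = 2, rank((A - 6I)^2) = 0. The eigenspace has dimension 4 - 2 = 2, so there are 2 Jordan blocks; the rank sequence gives block sizes [2, 2].

Assembling the blocks gives the Jordan form J above.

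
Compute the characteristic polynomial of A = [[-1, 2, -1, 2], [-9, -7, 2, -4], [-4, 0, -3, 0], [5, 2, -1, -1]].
xI - A = [[x + 1, -2, 1, -2], [9, x + 7, -2, 4], [4, 0, x + 3, 0], [-5, -2, 1, x + 1]].

Expanding det(xI - A) along the first row:
det(xI - A) = + (x + 1)·det([[x + 7, -2, 4], [0, x + 3, 0], [-2, 1, x + 1]]) - (-2)·det([[9, -2, 4], [4, x + 3, 0], [-5, 1, x + 1]]) + (1)·det([[9, x + 7, 4], [4, 0, 0], [-5, -2, x + 1]]) - (-2)·det([[9, x + 7, -2], [4, 0, x + 3], [-5, -2, 1]]).

Evaluating gives χ_A(x) = x^4 + 12x^3 + 54x^2 + 108x + 81 = (x + 3)^4.

χ_A(x) = (x + 3)^4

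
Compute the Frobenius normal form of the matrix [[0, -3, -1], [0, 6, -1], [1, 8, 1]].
R = [[0, 0, 9], [1, 0, -15], [0, 1, 7]]

The invariant factors of A (the non-unit diagonal entries of the Smith normal form of xI - A over ℚ[x]) are (x - 3)^2(x - 1), each dividing the next. The characteristic polynomial is their product, (x - 3)^2(x - 1).

The rational canonical form is the block-diagonal matrix of companion matrices C(f_i):
R = [[0, 0, 9], [1, 0, -15], [0, 1, 7]].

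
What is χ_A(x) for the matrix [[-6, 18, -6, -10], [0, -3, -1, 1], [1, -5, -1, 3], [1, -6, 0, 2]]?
xI - A = [[x + 6, -18, 6, 10], [0, x + 3, 1, -1], [-1, 5, x + 1, -3], [-1, 6, 0, x - 2]].

Expanding det(xI - A) along the first row:
det(xI - A) = + (x + 6)·det([[x + 3, 1, -1], [5, x + 1, -3], [6, 0, x - 2]]) - (-18)·det([[0, 1, -1], [-1, x + 1, -3], [-1, 0, x - 2]]) + (6)·det([[0, x + 3, -1], [-1, 5, -3], [-1, 6, x - 2]]) - (10)·det([[0, x + 3, 1], [-1, 5, x + 1], [-1, 6, 0]]).

Evaluating gives χ_A(x) = x^4 + 8x^3 + 24x^2 + 32x + 16 = (x + 2)^4.

χ_A(x) = (x + 2)^4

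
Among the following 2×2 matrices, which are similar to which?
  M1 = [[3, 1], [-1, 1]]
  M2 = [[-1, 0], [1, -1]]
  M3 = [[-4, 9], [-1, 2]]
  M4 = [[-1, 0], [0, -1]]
Characteristic polynomials: χ_{M1} = (x - 2)^2, χ_{M2} = (x + 1)^2, χ_{M3} = (x + 1)^2, χ_{M4} = (x + 1)^2.

{M1}: invariant factors (x - 2)^2.

{M2, M3}: invariant factors (x + 1)^2.

{M4}: invariant factors x + 1, x + 1.

Matrices are similar if and only if their invariant-factor lists agree; the partition into similarity classes is {M1}, {M2, M3}, {M4}.

3 classes: {M1}, {M2, M3}, {M4}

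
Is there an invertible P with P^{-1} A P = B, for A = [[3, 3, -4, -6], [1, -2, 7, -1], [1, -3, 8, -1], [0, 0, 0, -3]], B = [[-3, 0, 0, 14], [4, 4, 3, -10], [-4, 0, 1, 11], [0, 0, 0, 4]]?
Yes.

Two matrices over a field are similar if and only if they have the same invariant factors.

Both A and B have characteristic polynomial (x - 4)^2(x - 1)(x + 3) and minimal polynomial (x - 4)^2(x - 1)(x + 3). Computing further, both have invariant factors (x - 4)^2(x - 1)(x + 3). Hence A and B are similar.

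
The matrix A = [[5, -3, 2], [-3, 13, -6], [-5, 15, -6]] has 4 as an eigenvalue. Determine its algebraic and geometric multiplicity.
The characteristic polynomial is (x - 4)^3, so the factor x - 4 appears with exponent 3: the algebraic multiplicity is 3.

rank(A - 4I) = 1, so the eigenspace has dimension 3 - 1 = 2: the geometric multiplicity is 2.

Since 2 < 3, A is not diagonalizable.

algebraic multiplicity 3, geometric multiplicity 2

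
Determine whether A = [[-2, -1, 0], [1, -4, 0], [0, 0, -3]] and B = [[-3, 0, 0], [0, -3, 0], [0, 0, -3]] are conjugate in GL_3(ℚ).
Both have characteristic polynomial (x + 3)^3, but the minimal polynomial of A is (x + 3)^2 while the minimal polynomial of B is x + 3. The minimal polynomial is a similarity invariant, so A and B are not similar.

No.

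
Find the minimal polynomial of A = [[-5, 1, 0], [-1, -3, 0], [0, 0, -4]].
m_A(x) = (x + 4)^2

The characteristic polynomial factors as (x + 4)^3. The minimal polynomial is ∏(x - λ)^{k_λ} where k_λ is the size of the largest Jordan block at λ.

For λ = -4: rank(A + 4I) = 1, and the largest Jordan block has size 2 (the smallest k with rank((A + 4I)^k) = rank((A + 4I)^(k+1))).

So m_A(x) = (x + 4)^2.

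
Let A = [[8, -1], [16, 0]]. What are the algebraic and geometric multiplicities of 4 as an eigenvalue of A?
algebraic multiplicity 2, geometric multiplicity 1

The characteristic polynomial is (x - 4)^2, so the factor x - 4 appears with exponent 2: the algebraic multiplicity is 2.

rank(A - 4I) = 1, so the eigenspace has dimension 2 - 1 = 1: the geometric multiplicity is 1.

Since 1 < 2, A is not diagonalizable.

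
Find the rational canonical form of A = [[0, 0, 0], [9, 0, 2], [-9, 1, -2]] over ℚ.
The invariant factors of A (the non-unit diagonal entries of the Smith normal form of xI - A over ℚ[x]) are x(x^2 + 2x - 2), each dividing the next. The characteristic polynomial is their product, x(x^2 + 2x - 2).

The rational canonical form is the block-diagonal matrix of companion matrices C(f_i):
R = [[0, 0, 0], [1, 0, 2], [0, 1, -2]].

Note the characteristic polynomial does not split into linear factors over ℚ, so A has no Jordan form over ℚ; the rational canonical form exists over any field.

R = [[0, 0, 0], [1, 0, 2], [0, 1, -2]]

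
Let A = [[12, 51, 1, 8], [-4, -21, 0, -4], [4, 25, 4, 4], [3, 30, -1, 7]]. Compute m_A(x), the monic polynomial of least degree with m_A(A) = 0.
m_A(x) = (x - 4)^2(x + 3)^2

The characteristic polynomial factors as (x - 4)^2(x + 3)^2. The minimal polynomial is ∏(x - λ)^{k_λ} where k_λ is the size of the largest Jordan block at λ.

For λ = -3: rank(A + 3I) = 3, and the largest Jordan block has size 2 (the smallest k with rank((A + 3I)^k) = rank((A + 3I)^(k+1))).
For λ = 4: rank(A - 4I) = 3, and the largest Jordan block has size 2 (the smallest k with rank((A - 4I)^k) = rank((A - 4I)^(k+1))).

So m_A(x) = (x - 4)^2(x + 3)^2.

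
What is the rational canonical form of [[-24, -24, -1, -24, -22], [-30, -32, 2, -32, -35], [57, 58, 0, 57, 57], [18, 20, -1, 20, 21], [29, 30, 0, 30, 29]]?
The invariant factors of A (the non-unit diagonal entries of the Smith normal form of xI - A over ℚ[x]) are (x + 3)(x + 4)(x^3 + 3), each dividing the next. The characteristic polynomial is their product, (x + 3)(x + 4)(x^3 + 3).

The rational canonical form is the block-diagonal matrix of companion matrices C(f_i):
R = [[0, 0, 0, 0, -36], [1, 0, 0, 0, -21], [0, 1, 0, 0, -3], [0, 0, 1, 0, -12], [0, 0, 0, 1, -7]].

Note the characteristic polynomial does not split into linear factors over ℚ, so A has no Jordan form over ℚ; the rational canonical form exists over any field.

R = [[0, 0, 0, 0, -36], [1, 0, 0, 0, -21], [0, 1, 0, 0, -3], [0, 0, 1, 0, -12], [0, 0, 0, 1, -7]]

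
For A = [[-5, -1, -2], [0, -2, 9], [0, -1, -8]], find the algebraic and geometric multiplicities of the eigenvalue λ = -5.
The characteristic polynomial is (x + 5)^3, so the factor x + 5 appears with exponent 3: the algebraic multiplicity is 3.

rank(A + 5I) = 2, so the eigenspace has dimension 3 - 2 = 1: the geometric multiplicity is 1.

Since 1 < 3, A is not diagonalizable.

algebraic multiplicity 3, geometric multiplicity 1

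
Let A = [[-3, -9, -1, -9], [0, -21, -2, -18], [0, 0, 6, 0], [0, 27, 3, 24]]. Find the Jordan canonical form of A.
J = [[-3, 0, 0, 0], [0, -3, 0, 0], [0, 0, 6, 1], [0, 0, 0, 6]]

The characteristic polynomial is det(xI - A) = (x - 6)^2(x + 3)^2, so the eigenvalues are -3 (algebraic multiplicity 2), 6 (algebraic multiplicity 2).

For λ = -3: rank(A + 3I) = 2. The eigenspace has dimension 4 - 2 = 2, so there are 2 Jordan blocks; the rank sequence gives block sizes [1, 1].

For λ = 6: rank(A - 6I) = 3, rank((A - 6I)^2) = 2. The eigenspace has dimension 4 - 3 = 1, so there is 1 Jordan block; the rank sequence gives block sizes [2].

Assembling the blocks gives the Jordan form J above.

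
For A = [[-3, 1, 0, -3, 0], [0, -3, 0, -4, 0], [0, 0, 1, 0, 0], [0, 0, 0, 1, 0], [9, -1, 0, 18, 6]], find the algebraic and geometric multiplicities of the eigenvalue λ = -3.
The characteristic polynomial is (x - 6)(x - 1)^2(x + 3)^2, so the factor x + 3 appears with exponent 2: the algebraic multiplicity is 2.

rank(A + 3I) = 4, so the eigenspace has dimension 5 - 4 = 1: the geometric multiplicity is 1.

Since 1 < 2, A is not diagonalizable.

algebraic multiplicity 2, geometric multiplicity 1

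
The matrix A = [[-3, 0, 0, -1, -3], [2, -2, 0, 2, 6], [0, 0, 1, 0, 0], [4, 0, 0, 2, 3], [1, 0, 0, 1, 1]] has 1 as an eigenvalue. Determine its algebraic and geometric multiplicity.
algebraic multiplicity 3, geometric multiplicity 2

The characteristic polynomial is (x - 1)^3(x + 2)^2, so the factor x - 1 appears with exponent 3: the algebraic multiplicity is 3.

rank(A - I) = 3, so the eigenspace has dimension 5 - 3 = 2: the geometric multiplicity is 2.

Since 2 < 3, A is not diagonalizable.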